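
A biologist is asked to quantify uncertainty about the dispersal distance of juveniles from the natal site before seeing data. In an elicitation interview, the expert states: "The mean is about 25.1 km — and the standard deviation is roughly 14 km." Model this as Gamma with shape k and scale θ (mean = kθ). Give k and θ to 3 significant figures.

For Gamma(k, scale θ): mean = kθ, variance = kθ², so CV = 1/√k.
CV = SD/mean = 14/25.1 = 0.5578, hence k = 1/CV² = 3.21.
Then θ = mean/k = 25.1/3.21 = 7.81.

k ≈ 3.21, θ ≈ 7.81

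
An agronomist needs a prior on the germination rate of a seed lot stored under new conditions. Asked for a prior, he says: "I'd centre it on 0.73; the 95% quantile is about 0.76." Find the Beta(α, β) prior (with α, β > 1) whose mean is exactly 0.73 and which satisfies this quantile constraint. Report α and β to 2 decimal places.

α ≈ 418.86, β ≈ 154.92

With mean 0.73 fixed, write α = 0.73s, β = 0.27s where s = α+β.
Need P(θ < 0.76) = 0.95 under Beta(0.73s, 0.27s). Normal approximation: (q−m)/√(m(1−m)/s) ≈ z_{0.95} = 1.64, so s ≈ 0.73·0.27·(1.64)²/(0.76−0.73)² = 592.5.
At s = 592.5: P(θ<0.76) ≈ 0.953. Adjusting to match 0.95 gives s ≈ 573.79.
So α = 0.73·573.79 ≈ 418.86, β = 0.27·573.79 ≈ 154.92.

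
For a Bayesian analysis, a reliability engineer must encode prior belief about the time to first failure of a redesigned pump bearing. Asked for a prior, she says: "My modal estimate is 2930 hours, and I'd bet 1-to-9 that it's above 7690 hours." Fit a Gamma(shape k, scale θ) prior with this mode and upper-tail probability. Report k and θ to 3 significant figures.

k ≈ 3.06, θ ≈ 1420

Gamma(k,θ) with k>1 has mode (k−1)θ, so θ = 2930/(k−1).
Need P(X < 7690) = 0.9 with θ tied to k this way. Start at k = 2, θ = 2930: P(X<7690) ≈ 0.737.
Too low — raise k to concentrate. Iterating converges to k ≈ 3.06.
Then θ = 2930/(3.06−1) ≈ 1420.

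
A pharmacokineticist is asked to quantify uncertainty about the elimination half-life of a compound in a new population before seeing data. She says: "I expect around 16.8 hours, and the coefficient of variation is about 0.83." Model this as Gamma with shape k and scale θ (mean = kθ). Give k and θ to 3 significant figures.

k ≈ 1.45, θ ≈ 11.6

For Gamma(k, scale θ): mean = kθ, variance = kθ², so CV = 1/√k.
CV = 0.83, hence k = 1/CV² = 1.45.
Then θ = mean/k = 16.8/1.45 = 11.6.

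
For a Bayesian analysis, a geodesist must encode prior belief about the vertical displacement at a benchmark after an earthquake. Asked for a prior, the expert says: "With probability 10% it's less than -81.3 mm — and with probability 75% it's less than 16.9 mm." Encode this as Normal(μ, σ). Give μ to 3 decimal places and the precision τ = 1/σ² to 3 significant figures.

μ = -16.962, τ = 0.000397

The p-quantile of Normal(μ,σ) is μ + z_p·σ, with z_{0.1} = -1.282 and z_{0.75} = 0.6745.
Eliminate σ: μ = (z₂·x₁ − z₁·x₂)/(z₂ − z₁) = (0.6745·-81.3 − (-1.282)·16.9)/1.956 = -16.962.
Then σ = (x₂ − x₁)/(z₂ − z₁) = (16.9 − -81.3)/1.956 = 50.203.
Precision τ = 1/σ² = 1/50.2² = 0.000397.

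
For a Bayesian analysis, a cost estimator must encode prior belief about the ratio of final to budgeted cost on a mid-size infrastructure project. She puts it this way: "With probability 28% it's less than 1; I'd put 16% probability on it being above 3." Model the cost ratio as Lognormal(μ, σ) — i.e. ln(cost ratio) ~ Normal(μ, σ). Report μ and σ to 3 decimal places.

If T ~ Lognormal(μ,σ) then ln T ~ Normal(μ,σ), so the p-quantile of ln T is μ + z_p·σ.
ln(1) = 0 and ln(3) = 1.099; z_{0.28} = -0.5828, z_{0.84} = 0.9945.
σ = (1.099 − 0)/(0.9945 − (-0.5828)) = 0.697.
μ = 0 − (-0.5828)·0.697 = 0.406.

μ ≈ 0.406, σ ≈ 0.697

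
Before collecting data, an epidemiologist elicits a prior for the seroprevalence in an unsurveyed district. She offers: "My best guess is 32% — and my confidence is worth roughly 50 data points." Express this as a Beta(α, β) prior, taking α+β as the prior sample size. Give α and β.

α = 16, β = 34

Under the effective-sample-size interpretation, Beta(α, β) has prior mean α/(α+β) and prior sample size α+β.
So α+β = 50 and α/(α+β) = 0.32, giving α = 0.32·50 = 16 and β = 50 − 16 = 34.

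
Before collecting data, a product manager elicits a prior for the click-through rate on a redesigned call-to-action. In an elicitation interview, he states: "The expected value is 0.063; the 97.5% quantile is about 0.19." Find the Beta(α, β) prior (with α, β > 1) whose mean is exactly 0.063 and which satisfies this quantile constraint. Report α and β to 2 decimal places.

α ≈ 1.44, β ≈ 21.46

With mean 0.063 fixed, write α = 0.063s, β = 0.937s where s = α+β.
Need P(θ < 0.19) = 0.975 under Beta(0.063s, 0.937s). Normal approximation: (q−m)/√(m(1−m)/s) ≈ z_{0.975} = 1.96, so s ≈ 0.063·0.937·(1.96)²/(0.19−0.063)² = 14.1.
At s = 14.1: P(θ<0.19) ≈ 0.950. Adjusting to match 0.975 gives s ≈ 22.90.
So α = 0.063·22.90 ≈ 1.44, β = 0.937·22.90 ≈ 21.46.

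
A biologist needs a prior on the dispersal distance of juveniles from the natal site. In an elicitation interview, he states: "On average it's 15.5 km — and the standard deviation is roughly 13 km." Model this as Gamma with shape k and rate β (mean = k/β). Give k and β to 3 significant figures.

For Gamma(k, rate β): mean = k/β, variance = k/β², so CV = 1/√k.
CV = SD/mean = 13/15.5 = 0.8387, hence k = 1/CV² = 1.42.
Then β = k/mean = 1.42/15.5 = 0.0917.

k ≈ 1.42, β ≈ 0.0917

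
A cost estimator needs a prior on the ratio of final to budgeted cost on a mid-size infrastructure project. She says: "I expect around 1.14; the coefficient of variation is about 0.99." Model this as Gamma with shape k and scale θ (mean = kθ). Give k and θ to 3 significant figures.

For Gamma(k, scale θ): mean = kθ, variance = kθ², so CV = 1/√k.
CV = 0.99, hence k = 1/CV² = 1.02.
Then θ = mean/k = 1.14/1.02 = 1.12.

k ≈ 1.02, θ ≈ 1.12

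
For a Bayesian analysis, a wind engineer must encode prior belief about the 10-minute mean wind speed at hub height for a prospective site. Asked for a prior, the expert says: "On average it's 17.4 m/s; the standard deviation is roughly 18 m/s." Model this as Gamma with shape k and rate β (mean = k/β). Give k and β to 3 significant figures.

k ≈ 0.934, β ≈ 0.0537

For Gamma(k, rate β): mean = k/β, variance = k/β², so CV = 1/√k.
CV = SD/mean = 18/17.4 = 1.034, hence k = 1/CV² = 0.934.
Then β = k/mean = 0.934/17.4 = 0.0537.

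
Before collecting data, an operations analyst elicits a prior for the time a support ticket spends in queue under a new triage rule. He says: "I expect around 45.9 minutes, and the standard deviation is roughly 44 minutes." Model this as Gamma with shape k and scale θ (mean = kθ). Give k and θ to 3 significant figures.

k ≈ 1.09, θ ≈ 42.2

For Gamma(k, scale θ): mean = kθ, variance = kθ², so CV = 1/√k.
CV = SD/mean = 44/45.9 = 0.9586, hence k = 1/CV² = 1.09.
Then θ = mean/k = 45.9/1.09 = 42.2.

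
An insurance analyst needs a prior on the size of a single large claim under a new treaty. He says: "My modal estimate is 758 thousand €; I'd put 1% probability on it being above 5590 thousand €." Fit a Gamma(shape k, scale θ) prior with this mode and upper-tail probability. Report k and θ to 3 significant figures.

Gamma(k,θ) with k>1 has mode (k−1)θ, so θ = 758/(k−1).
Need P(X < 5590) = 0.99 with θ tied to k this way. Start at k = 2, θ = 758: P(X<5590) ≈ 0.995.
Too high — lower k to spread out. Iterating converges to k ≈ 1.87.
Then θ = 758/(1.87−1) ≈ 875.

k ≈ 1.87, θ ≈ 875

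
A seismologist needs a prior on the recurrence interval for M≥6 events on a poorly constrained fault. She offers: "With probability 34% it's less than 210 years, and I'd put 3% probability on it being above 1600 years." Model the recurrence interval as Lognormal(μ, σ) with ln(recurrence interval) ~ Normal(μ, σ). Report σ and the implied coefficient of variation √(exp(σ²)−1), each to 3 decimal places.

σ ≈ 0.885, CV ≈ 1.091

If T ~ Lognormal(μ,σ) then ln T ~ Normal(μ,σ), so the p-quantile of ln T is μ + z_p·σ.
ln(210) = 5.347 and ln(1600) = 7.378; z_{0.34} = -0.4125, z_{0.97} = 1.881.
σ = (7.378 − 5.347)/(1.881 − (-0.4125)) = 0.885.
μ = 5.347 − (-0.4125)·0.885 = 5.712.
CV = √(exp(σ²)−1) = √(exp(0.7841)−1) = 1.091.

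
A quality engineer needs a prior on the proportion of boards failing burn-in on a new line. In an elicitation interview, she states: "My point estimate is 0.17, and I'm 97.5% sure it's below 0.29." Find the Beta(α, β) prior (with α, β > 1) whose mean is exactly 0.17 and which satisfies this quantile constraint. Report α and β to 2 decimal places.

α ≈ 7.80, β ≈ 38.07

With mean 0.17 fixed, write α = 0.17s, β = 0.83s where s = α+β.
Need P(θ < 0.29) = 0.975 under Beta(0.17s, 0.83s). Normal approximation: (q−m)/√(m(1−m)/s) ≈ z_{0.975} = 1.96, so s ≈ 0.17·0.83·(1.96)²/(0.29−0.17)² = 37.6.
At s = 37.6: P(θ<0.29) ≈ 0.963. Adjusting to match 0.975 gives s ≈ 45.86.
So α = 0.17·45.86 ≈ 7.80, β = 0.83·45.86 ≈ 38.07.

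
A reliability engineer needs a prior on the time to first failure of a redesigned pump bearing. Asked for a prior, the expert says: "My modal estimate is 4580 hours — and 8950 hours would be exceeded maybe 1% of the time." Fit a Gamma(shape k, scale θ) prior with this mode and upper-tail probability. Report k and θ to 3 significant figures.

Gamma(k,θ) with k>1 has mode (k−1)θ, so θ = 4580/(k−1).
Need P(X < 8950) = 0.99 with θ tied to k this way. Start at k = 2, θ = 4580: P(X<8950) ≈ 0.581.
Too low — raise k to concentrate. Iterating converges to k ≈ 12.
Then θ = 4580/(12−1) ≈ 417.

k ≈ 12, θ ≈ 417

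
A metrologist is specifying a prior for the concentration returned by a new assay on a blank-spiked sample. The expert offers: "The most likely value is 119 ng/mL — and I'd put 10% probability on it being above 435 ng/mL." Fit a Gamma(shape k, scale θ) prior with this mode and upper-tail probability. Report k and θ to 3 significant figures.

Gamma(k,θ) with k>1 has mode (k−1)θ, so θ = 119/(k−1).
Need P(X < 435) = 0.9 with θ tied to k this way. Start at k = 2, θ = 119: P(X<435) ≈ 0.880.
Too low — raise k to concentrate. Iterating converges to k ≈ 2.11.
Then θ = 119/(2.11−1) ≈ 107.

k ≈ 2.11, θ ≈ 107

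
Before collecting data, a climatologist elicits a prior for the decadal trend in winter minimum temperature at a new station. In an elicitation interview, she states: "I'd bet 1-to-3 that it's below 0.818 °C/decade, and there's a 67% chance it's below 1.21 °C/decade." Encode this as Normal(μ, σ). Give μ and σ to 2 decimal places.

The p-quantile of Normal(μ,σ) is μ + z_p·σ, with z_{0.25} = -0.6745 and z_{0.67} = 0.4399.
Eliminate σ: μ = (z₂·x₁ − z₁·x₂)/(z₂ − z₁) = (0.4399·0.818 − (-0.6745)·1.21)/1.114 = 1.06.
Then σ = (x₂ − x₁)/(z₂ − z₁) = (1.21 − 0.818)/1.114 = 0.35.

μ = 1.06, σ = 0.35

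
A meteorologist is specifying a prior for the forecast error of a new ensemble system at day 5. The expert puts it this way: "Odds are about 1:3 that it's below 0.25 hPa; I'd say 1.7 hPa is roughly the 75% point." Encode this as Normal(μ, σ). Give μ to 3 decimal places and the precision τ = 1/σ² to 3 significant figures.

For Normal(μ,σ), the p-quantile is μ + z_p·σ. Here z_{0.25} = -0.6745, z_{0.75} = 0.6745.
So 0.25 = μ − 0.6745σ and 1.7 = μ + 0.6745σ.
Subtracting: σ = (1.7 − 0.25)/(0.6745 − (-0.6745)) = 1.075.
Then μ = 0.25 − (-0.6745)·1.075 = 0.975.
Precision τ = 1/σ² = 1/1.075² = 0.866.

μ = 0.975, τ = 0.866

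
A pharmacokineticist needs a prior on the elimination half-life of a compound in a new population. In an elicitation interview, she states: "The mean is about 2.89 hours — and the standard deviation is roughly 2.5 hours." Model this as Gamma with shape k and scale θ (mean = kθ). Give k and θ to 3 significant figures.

For Gamma(k, scale θ): mean = kθ, variance = kθ², so CV = 1/√k.
CV = SD/mean = 2.5/2.89 = 0.8651, hence k = 1/CV² = 1.34.
Then θ = mean/k = 2.89/1.34 = 2.16.

k ≈ 1.34, θ ≈ 2.16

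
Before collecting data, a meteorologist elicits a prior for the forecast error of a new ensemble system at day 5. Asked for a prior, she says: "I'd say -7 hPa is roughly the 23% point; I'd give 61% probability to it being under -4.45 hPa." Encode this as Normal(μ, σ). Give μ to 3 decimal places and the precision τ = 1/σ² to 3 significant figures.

The p-quantile of Normal(μ,σ) is μ + z_p·σ, with z_{0.23} = -0.7388 and z_{0.61} = 0.2793.
Eliminate σ: μ = (z₂·x₁ − z₁·x₂)/(z₂ − z₁) = (0.2793·-7 − (-0.7388)·-4.45)/1.018 = -5.150.
Then σ = (x₂ − x₁)/(z₂ − z₁) = (-4.45 − -7)/1.018 = 2.505.
Precision τ = 1/σ² = 1/2.505² = 0.159.

μ = -5.150, τ = 0.159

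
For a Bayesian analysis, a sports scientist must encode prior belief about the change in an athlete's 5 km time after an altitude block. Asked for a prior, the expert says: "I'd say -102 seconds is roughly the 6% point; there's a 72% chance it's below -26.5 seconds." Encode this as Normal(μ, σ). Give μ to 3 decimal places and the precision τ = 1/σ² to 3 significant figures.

For Normal(μ,σ), the p-quantile is μ + z_p·σ. Here z_{0.06} = -1.555, z_{0.72} = 0.5828.
So -102 = μ − 1.555σ and -26.5 = μ + 0.5828σ.
Subtracting: σ = (-26.5 − -102)/(0.5828 − (-1.555)) = 35.320.
Then μ = -102 − (-1.555)·35.320 = -47.086.
Precision τ = 1/σ² = 1/35.32² = 0.000802.

μ = -47.086, τ = 0.000802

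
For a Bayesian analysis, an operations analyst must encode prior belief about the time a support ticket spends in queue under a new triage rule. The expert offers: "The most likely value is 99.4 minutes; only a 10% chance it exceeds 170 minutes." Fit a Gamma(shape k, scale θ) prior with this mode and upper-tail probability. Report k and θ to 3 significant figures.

Gamma(k,θ) with k>1 has mode (k−1)θ, so θ = 99.4/(k−1).
Need P(X < 170) = 0.9 with θ tied to k this way. Start at k = 2, θ = 99.4: P(X<170) ≈ 0.510.
Too low — raise k to concentrate. Iterating converges to k ≈ 7.58.
Then θ = 99.4/(7.58−1) ≈ 15.1.

k ≈ 7.58, θ ≈ 15.1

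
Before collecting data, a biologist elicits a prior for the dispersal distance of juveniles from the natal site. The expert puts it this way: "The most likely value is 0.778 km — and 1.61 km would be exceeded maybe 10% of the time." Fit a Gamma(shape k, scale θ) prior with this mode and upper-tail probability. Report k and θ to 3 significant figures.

Gamma(k,θ) with k>1 has mode (k−1)θ, so θ = 0.778/(k−1).
Need P(X < 1.61) = 0.9 with θ tied to k this way. Start at k = 2, θ = 0.778: P(X<1.61) ≈ 0.612.
Too low — raise k to concentrate. Iterating converges to k ≈ 4.63.
Then θ = 0.778/(4.63−1) ≈ 0.214.

k ≈ 4.63, θ ≈ 0.214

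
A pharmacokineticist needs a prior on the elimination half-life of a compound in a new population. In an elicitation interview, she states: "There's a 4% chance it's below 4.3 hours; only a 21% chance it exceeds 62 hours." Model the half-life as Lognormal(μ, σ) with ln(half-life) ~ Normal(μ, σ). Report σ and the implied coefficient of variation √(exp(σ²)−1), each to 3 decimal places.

If T ~ Lognormal(μ,σ) then ln T ~ Normal(μ,σ), so the p-quantile of ln T is μ + z_p·σ.
ln(4.3) = 1.459 and ln(62) = 4.127; z_{0.04} = -1.751, z_{0.79} = 0.8064.
σ = (4.127 − 1.459)/(0.8064 − (-1.751)) = 1.044.
μ = 1.459 − (-1.751)·1.044 = 3.286.
CV = √(exp(σ²)−1) = √(exp(1.0890)−1) = 1.404.

σ ≈ 1.044, CV ≈ 1.404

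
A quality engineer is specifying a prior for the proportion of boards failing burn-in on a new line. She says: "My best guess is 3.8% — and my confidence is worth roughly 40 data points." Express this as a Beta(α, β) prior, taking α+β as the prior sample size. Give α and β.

α = 1.52, β = 38.48

Under the effective-sample-size interpretation, Beta(α, β) has prior mean α/(α+β) and prior sample size α+β.
So α+β = 40 and α/(α+β) = 0.038, giving α = 0.038·40 = 1.52 and β = 40 − 1.52 = 38.48.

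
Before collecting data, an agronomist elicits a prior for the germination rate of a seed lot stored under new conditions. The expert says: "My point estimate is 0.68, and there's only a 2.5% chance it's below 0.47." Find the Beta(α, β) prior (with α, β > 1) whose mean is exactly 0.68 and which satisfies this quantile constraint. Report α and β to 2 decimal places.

With mean 0.68 fixed, write α = 0.68s, β = 0.32s where s = α+β.
Need P(θ < 0.47) = 0.025 under Beta(0.68s, 0.32s). Normal approximation: (q−m)/√(m(1−m)/s) ≈ z_{0.025} = -1.96, so s ≈ 0.68·0.32·(-1.96)²/(0.47−0.68)² = 19.0.
At s = 19.0: P(θ<0.47) ≈ 0.030. Adjusting to match 0.025 gives s ≈ 20.71.
So α = 0.68·20.71 ≈ 14.09, β = 0.32·20.71 ≈ 6.63.

α ≈ 14.09, β ≈ 6.63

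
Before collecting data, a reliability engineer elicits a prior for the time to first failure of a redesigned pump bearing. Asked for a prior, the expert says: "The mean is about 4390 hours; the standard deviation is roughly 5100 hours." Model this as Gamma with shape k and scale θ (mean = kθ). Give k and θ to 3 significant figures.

k ≈ 0.741, θ ≈ 5920

For Gamma(k, scale θ): mean = kθ, variance = kθ², so CV = 1/√k.
CV = SD/mean = 5100/4390 = 1.162, hence k = 1/CV² = 0.741.
Then θ = mean/k = 4390/0.741 = 5920.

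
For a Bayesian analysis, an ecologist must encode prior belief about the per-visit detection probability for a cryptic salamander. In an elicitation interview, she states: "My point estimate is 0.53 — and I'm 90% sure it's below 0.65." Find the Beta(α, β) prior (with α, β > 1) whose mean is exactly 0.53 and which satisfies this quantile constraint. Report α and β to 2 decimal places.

With mean 0.53 fixed, write α = 0.53s, β = 0.47s where s = α+β.
Need P(θ < 0.65) = 0.9 under Beta(0.53s, 0.47s). Normal approximation: (q−m)/√(m(1−m)/s) ≈ z_{0.9} = 1.28, so s ≈ 0.53·0.47·(1.28)²/(0.65−0.53)² = 28.4.
At s = 28.4: P(θ<0.65) ≈ 0.902. Adjusting to match 0.9 gives s ≈ 27.84.
So α = 0.53·27.84 ≈ 14.76, β = 0.47·27.84 ≈ 13.09.

α ≈ 14.76, β ≈ 13.09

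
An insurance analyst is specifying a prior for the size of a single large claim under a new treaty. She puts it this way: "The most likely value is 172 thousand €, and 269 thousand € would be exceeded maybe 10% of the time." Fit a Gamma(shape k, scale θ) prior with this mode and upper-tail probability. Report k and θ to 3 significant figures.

Gamma(k,θ) with k>1 has mode (k−1)θ, so θ = 172/(k−1).
Need P(X < 269) = 0.9 with θ tied to k this way. Start at k = 2, θ = 172: P(X<269) ≈ 0.463.
Too low — raise k to concentrate. Iterating converges to k ≈ 10.4.
Then θ = 172/(10.4−1) ≈ 18.4.

k ≈ 10.4, θ ≈ 18.4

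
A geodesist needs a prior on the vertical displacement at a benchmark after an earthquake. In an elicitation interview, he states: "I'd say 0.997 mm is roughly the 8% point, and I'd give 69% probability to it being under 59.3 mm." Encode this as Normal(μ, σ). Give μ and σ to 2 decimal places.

μ = 44.09, σ = 30.67

The p-quantile of Normal(μ,σ) is μ + z_p·σ, with z_{0.08} = -1.405 and z_{0.69} = 0.4959.
Eliminate σ: μ = (z₂·x₁ − z₁·x₂)/(z₂ − z₁) = (0.4959·0.997 − (-1.405)·59.3)/1.901 = 44.09.
Then σ = (x₂ − x₁)/(z₂ − z₁) = (59.3 − 0.997)/1.901 = 30.67.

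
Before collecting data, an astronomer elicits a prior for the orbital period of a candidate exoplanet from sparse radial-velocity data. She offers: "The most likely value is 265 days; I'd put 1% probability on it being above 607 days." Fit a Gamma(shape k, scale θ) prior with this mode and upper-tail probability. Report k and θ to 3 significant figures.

Gamma(k,θ) with k>1 has mode (k−1)θ, so θ = 265/(k−1).
Need P(X < 607) = 0.99 with θ tied to k this way. Start at k = 2, θ = 265: P(X<607) ≈ 0.667.
Too low — raise k to concentrate. Iterating converges to k ≈ 7.96.
Then θ = 265/(7.96−1) ≈ 38.1.

k ≈ 7.96, θ ≈ 38.1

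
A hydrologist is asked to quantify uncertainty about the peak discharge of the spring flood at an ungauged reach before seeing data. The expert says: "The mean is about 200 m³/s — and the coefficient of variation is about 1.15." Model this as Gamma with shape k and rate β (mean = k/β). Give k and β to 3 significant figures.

For Gamma(k, rate β): mean = k/β, variance = k/β², so CV = 1/√k.
CV = 1.15, hence k = 1/CV² = 0.756.
Then β = k/mean = 0.756/200 = 0.00378.

k ≈ 0.756, β ≈ 0.00378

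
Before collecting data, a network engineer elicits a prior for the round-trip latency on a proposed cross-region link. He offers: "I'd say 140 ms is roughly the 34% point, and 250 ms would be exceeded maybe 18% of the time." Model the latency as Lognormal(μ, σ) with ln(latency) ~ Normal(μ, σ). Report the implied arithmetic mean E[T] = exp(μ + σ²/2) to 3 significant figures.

If T ~ Lognormal(μ,σ) then ln T ~ Normal(μ,σ), so the p-quantile of ln T is μ + z_p·σ.
ln(140) = 4.942 and ln(250) = 5.521; z_{0.34} = -0.4125, z_{0.82} = 0.9154.
σ = (5.521 − 4.942)/(0.9154 − (-0.4125)) = 0.437.
μ = 4.942 − (-0.4125)·0.437 = 5.122.
E[T] = exp(μ + σ²/2) = exp(5.122 + 0.0953) = 184 ms.

E[T] ≈ 184 ms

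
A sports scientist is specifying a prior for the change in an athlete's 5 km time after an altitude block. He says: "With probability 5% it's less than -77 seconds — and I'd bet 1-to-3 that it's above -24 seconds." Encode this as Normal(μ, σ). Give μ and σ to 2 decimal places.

μ = -39.41, σ = 22.85

For Normal(μ,σ), the p-quantile is μ + z_p·σ. Here z_{0.05} = -1.645, z_{0.75} = 0.6745.
So -77 = μ − 1.645σ and -24 = μ + 0.6745σ.
Subtracting: σ = (-24 − -77)/(0.6745 − (-1.645)) = 22.85.
Then μ = -77 − (-1.645)·22.85 = -39.41.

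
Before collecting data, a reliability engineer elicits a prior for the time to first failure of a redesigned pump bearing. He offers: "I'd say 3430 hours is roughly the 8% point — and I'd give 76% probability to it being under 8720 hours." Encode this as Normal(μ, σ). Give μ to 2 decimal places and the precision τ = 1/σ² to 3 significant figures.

μ = 6950.37, τ = 1.59e-07

For Normal(μ,σ), the p-quantile is μ + z_p·σ. Here z_{0.08} = -1.405, z_{0.76} = 0.7063.
So 3430 = μ − 1.405σ and 8720 = μ + 0.7063σ.
Subtracting: σ = (8720 − 3430)/(0.7063 − (-1.405)) = 2505.48.
Then μ = 3430 − (-1.405)·2505.48 = 6950.37.
Precision τ = 1/σ² = 1/2505² = 1.59e-07.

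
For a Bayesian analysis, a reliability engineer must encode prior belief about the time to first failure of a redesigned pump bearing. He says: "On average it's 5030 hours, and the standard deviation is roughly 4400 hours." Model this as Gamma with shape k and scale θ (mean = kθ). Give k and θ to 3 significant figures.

For Gamma(k, scale θ): mean = kθ, variance = kθ², so CV = 1/√k.
CV = SD/mean = 4400/5030 = 0.8748, hence k = 1/CV² = 1.31.
Then θ = mean/k = 5030/1.31 = 3850.

k ≈ 1.31, θ ≈ 3850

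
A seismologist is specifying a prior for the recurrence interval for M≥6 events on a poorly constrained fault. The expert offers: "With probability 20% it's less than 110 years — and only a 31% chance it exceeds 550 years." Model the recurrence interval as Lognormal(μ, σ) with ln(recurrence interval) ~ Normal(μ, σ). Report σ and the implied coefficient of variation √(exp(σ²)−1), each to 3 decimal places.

σ ≈ 1.203, CV ≈ 1.804

If T ~ Lognormal(μ,σ) then ln T ~ Normal(μ,σ), so the p-quantile of ln T is μ + z_p·σ.
ln(110) = 4.7 and ln(550) = 6.31; z_{0.2} = -0.8416, z_{0.69} = 0.4959.
σ = (6.31 − 4.7)/(0.4959 − (-0.8416)) = 1.203.
μ = 4.7 − (-0.8416)·1.203 = 5.713.
CV = √(exp(σ²)−1) = √(exp(1.4480)−1) = 1.804.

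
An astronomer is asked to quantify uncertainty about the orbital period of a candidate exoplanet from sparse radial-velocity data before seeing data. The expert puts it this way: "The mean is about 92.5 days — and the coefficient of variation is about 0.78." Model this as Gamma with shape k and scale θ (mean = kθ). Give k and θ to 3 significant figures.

For Gamma(k, scale θ): mean = kθ, variance = kθ², so CV = 1/√k.
CV = 0.78, hence k = 1/CV² = 1.64.
Then θ = mean/k = 92.5/1.64 = 56.3.

k ≈ 1.64, θ ≈ 56.3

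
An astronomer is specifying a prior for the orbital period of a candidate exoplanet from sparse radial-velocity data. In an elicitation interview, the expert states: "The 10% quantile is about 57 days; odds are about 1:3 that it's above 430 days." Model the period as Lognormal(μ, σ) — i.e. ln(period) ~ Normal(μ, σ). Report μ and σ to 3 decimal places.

If T ~ Lognormal(μ,σ) then ln T ~ Normal(μ,σ), so the p-quantile of ln T is μ + z_p·σ.
ln(57) = 4.043 and ln(430) = 6.064; z_{0.1} = -1.282, z_{0.75} = 0.6745.
σ = (6.064 − 4.043)/(0.6745 − (-1.282)) = 1.033.
μ = 4.043 − (-1.282)·1.033 = 5.367.

μ ≈ 5.367, σ ≈ 1.033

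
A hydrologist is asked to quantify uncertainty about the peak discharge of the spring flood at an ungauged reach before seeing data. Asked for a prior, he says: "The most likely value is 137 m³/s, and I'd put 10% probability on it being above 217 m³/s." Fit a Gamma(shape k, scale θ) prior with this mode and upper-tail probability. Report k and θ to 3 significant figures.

Gamma(k,θ) with k>1 has mode (k−1)θ, so θ = 137/(k−1).
Need P(X < 217) = 0.9 with θ tied to k this way. Start at k = 2, θ = 137: P(X<217) ≈ 0.470.
Too low — raise k to concentrate. Iterating converges to k ≈ 9.87.
Then θ = 137/(9.87−1) ≈ 15.4.

k ≈ 9.87, θ ≈ 15.4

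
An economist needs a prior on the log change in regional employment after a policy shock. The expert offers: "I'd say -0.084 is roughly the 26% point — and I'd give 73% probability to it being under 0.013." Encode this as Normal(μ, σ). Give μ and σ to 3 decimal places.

μ = -0.034, σ = 0.077

For Normal(μ,σ), the p-quantile is μ + z_p·σ. Here z_{0.26} = -0.6433, z_{0.73} = 0.6128.
So -0.084 = μ − 0.6433σ and 0.013 = μ + 0.6128σ.
Subtracting: σ = (0.013 − -0.084)/(0.6128 − (-0.6433)) = 0.077.
Then μ = -0.084 − (-0.6433)·0.077 = -0.034.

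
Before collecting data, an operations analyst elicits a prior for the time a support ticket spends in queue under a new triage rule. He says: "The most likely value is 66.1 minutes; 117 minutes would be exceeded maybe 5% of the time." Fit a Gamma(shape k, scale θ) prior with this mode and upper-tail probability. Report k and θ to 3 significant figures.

k ≈ 9.55, θ ≈ 7.73

Gamma(k,θ) with k>1 has mode (k−1)θ, so θ = 66.1/(k−1).
Need P(X < 117) = 0.95 with θ tied to k this way. Start at k = 2, θ = 66.1: P(X<117) ≈ 0.528.
Too low — raise k to concentrate. Iterating converges to k ≈ 9.55.
Then θ = 66.1/(9.55−1) ≈ 7.73.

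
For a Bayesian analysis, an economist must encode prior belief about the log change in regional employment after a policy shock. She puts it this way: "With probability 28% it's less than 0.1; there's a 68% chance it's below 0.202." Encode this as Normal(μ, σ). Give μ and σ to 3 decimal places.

The p-quantile of Normal(μ,σ) is μ + z_p·σ, with z_{0.28} = -0.5828 and z_{0.68} = 0.4677.
Eliminate σ: μ = (z₂·x₁ − z₁·x₂)/(z₂ − z₁) = (0.4677·0.1 − (-0.5828)·0.202)/1.051 = 0.157.
Then σ = (x₂ − x₁)/(z₂ − z₁) = (0.202 − 0.1)/1.051 = 0.097.

μ = 0.157, σ = 0.097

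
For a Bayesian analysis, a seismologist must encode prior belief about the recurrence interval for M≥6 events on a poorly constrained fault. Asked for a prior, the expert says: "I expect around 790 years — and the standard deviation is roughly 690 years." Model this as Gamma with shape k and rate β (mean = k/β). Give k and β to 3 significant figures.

For Gamma(k, rate β): mean = k/β, variance = k/β², so CV = 1/√k.
CV = SD/mean = 690/790 = 0.8734, hence k = 1/CV² = 1.31.
Then β = k/mean = 1.31/790 = 0.00166.

k ≈ 1.31, β ≈ 0.00166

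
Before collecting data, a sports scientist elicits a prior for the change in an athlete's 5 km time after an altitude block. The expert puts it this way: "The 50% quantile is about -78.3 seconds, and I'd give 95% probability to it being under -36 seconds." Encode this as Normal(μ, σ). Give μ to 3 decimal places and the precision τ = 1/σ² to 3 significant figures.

μ = -78.300, τ = 0.00151

For Normal(μ,σ), the p-quantile is μ + z_p·σ. Here z_{0.5} = 0, z_{0.95} = 1.645.
So -78.3 = μ + 0σ and -36 = μ + 1.645σ.
Subtracting: σ = (-36 − -78.3)/(1.645 − (0)) = 25.717.
Then μ = -78.3 − (0)·25.717 = -78.300.
Precision τ = 1/σ² = 1/25.72² = 0.00151.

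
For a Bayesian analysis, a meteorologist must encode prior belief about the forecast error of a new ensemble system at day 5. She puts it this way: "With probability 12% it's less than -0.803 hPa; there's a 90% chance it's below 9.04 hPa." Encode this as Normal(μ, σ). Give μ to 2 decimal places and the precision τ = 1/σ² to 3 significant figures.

For Normal(μ,σ), the p-quantile is μ + z_p·σ. Here z_{0.12} = -1.175, z_{0.9} = 1.282.
So -0.803 = μ − 1.175σ and 9.04 = μ + 1.282σ.
Subtracting: σ = (9.04 − -0.803)/(1.282 − (-1.175)) = 4.01.
Then μ = -0.803 − (-1.175)·4.01 = 3.91.
Precision τ = 1/σ² = 1/4.007² = 0.0623.

μ = 3.91, τ = 0.0623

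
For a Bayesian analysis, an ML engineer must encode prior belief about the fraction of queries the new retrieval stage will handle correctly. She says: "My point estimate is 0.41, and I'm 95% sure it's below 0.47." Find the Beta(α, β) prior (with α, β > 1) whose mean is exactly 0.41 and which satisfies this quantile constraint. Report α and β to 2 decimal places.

With mean 0.41 fixed, write α = 0.41s, β = 0.59s where s = α+β.
Need P(θ < 0.47) = 0.95 under Beta(0.41s, 0.59s). Normal approximation: (q−m)/√(m(1−m)/s) ≈ z_{0.95} = 1.64, so s ≈ 0.41·0.59·(1.64)²/(0.47−0.41)² = 181.8.
At s = 181.8: P(θ<0.47) ≈ 0.949. Adjusting to match 0.95 gives s ≈ 184.33.
So α = 0.41·184.33 ≈ 75.58, β = 0.59·184.33 ≈ 108.75.

α ≈ 75.58, β ≈ 108.75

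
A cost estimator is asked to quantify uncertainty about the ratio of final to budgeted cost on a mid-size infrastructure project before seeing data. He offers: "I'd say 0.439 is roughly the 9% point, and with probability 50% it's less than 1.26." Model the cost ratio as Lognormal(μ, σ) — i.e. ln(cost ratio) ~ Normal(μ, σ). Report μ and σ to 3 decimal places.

μ ≈ 0.231, σ ≈ 0.786

If T ~ Lognormal(μ,σ) then ln T ~ Normal(μ,σ), so the p-quantile of ln T is μ + z_p·σ.
ln(0.439) = -0.8233 and ln(1.26) = 0.2311; z_{0.09} = -1.341, z_{0.5} = 0.
σ = (0.2311 − -0.8233)/(0 − (-1.341)) = 0.786.
μ = -0.8233 − (-1.341)·0.786 = 0.231.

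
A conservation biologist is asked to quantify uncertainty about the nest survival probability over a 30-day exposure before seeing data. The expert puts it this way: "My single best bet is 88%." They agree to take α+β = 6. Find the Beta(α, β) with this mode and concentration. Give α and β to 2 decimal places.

For α,β > 1 the Beta mode is (α−1)/(α+β−2). With α+β = 6, the mode is (α−1)/4.
Set (α−1)/4 = 0.88 → α = 1 + 0.88·4 = 4.52.
β = 6 − α = 1.48.

α = 4.52, β = 1.48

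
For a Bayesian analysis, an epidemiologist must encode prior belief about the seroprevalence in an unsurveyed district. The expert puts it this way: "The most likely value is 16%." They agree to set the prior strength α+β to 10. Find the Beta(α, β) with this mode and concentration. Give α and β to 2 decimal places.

α = 2.28, β = 7.72

For α,β > 1 the Beta mode is (α−1)/(α+β−2). With α+β = 10, the mode is (α−1)/8.
Set (α−1)/8 = 0.16 → α = 1 + 0.16·8 = 2.28.
β = 10 − α = 7.72.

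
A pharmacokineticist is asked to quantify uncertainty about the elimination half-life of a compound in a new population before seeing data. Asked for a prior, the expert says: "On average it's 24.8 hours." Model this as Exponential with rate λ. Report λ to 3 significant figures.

λ ≈ 0.0403

Exponential mean = 1/λ, so λ = 1/24.8 = 0.0403.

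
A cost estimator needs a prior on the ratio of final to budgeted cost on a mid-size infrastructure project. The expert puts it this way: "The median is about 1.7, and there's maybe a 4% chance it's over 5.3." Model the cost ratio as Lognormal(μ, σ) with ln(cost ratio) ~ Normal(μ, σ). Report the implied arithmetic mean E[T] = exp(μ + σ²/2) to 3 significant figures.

E[T] ≈ 2.1

If T ~ Lognormal(μ,σ) then ln T ~ Normal(μ,σ), so the p-quantile of ln T is μ + z_p·σ.
ln(1.7) = 0.5306 and ln(5.3) = 1.668; z_{0.5} = 0, z_{0.96} = 1.751.
σ = (1.668 − 0.5306)/(1.751 − (0)) = 0.650.
μ = 0.5306 − (0)·0.650 = 0.531.
E[T] = exp(μ + σ²/2) = exp(0.531 + 0.2109) = 2.1.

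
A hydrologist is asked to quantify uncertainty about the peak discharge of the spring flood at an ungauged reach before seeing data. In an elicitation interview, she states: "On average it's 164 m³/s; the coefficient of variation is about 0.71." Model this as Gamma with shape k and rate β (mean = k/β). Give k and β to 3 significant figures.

k ≈ 1.98, β ≈ 0.0121

For Gamma(k, rate β): mean = k/β, variance = k/β², so CV = 1/√k.
CV = 0.71, hence k = 1/CV² = 1.98.
Then β = k/mean = 1.98/164 = 0.0121.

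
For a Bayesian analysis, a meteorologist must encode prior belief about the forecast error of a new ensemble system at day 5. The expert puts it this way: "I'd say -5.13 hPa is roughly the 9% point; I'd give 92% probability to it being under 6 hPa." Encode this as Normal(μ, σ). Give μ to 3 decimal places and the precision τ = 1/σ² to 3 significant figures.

For Normal(μ,σ), the p-quantile is μ + z_p·σ. Here z_{0.09} = -1.341, z_{0.92} = 1.405.
So -5.13 = μ − 1.341σ and 6 = μ + 1.405σ.
Subtracting: σ = (6 − -5.13)/(1.405 − (-1.341)) = 4.053.
Then μ = -5.13 − (-1.341)·4.053 = 0.305.
Precision τ = 1/σ² = 1/4.053² = 0.0609.

μ = 0.305, τ = 0.0609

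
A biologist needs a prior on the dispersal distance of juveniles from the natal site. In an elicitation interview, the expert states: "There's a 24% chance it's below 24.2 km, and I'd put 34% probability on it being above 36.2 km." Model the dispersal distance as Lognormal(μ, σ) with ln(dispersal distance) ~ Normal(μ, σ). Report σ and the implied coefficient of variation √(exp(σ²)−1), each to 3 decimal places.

σ ≈ 0.360, CV ≈ 0.372

If T ~ Lognormal(μ,σ) then ln T ~ Normal(μ,σ), so the p-quantile of ln T is μ + z_p·σ.
ln(24.2) = 3.186 and ln(36.2) = 3.589; z_{0.24} = -0.7063, z_{0.66} = 0.4125.
σ = (3.589 − 3.186)/(0.4125 − (-0.7063)) = 0.360.
μ = 3.186 − (-0.7063)·0.360 = 3.441.
CV = √(exp(σ²)−1) = √(exp(0.1296)−1) = 0.372.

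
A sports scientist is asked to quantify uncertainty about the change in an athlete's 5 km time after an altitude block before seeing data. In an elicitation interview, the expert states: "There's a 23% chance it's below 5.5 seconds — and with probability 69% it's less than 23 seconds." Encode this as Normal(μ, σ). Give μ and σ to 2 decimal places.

For Normal(μ,σ), the p-quantile is μ + z_p·σ. Here z_{0.23} = -0.7388, z_{0.69} = 0.4959.
So 5.5 = μ − 0.7388σ and 23 = μ + 0.4959σ.
Subtracting: σ = (23 − 5.5)/(0.4959 − (-0.7388)) = 14.17.
Then μ = 5.5 − (-0.7388)·14.17 = 15.97.

μ = 15.97, σ = 14.17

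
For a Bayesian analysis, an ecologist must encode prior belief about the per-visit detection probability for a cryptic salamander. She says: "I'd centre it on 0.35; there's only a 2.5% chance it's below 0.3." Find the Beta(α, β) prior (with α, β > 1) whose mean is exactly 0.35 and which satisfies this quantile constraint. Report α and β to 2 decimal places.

With mean 0.35 fixed, write α = 0.35s, β = 0.65s where s = α+β.
Need P(θ < 0.3) = 0.025 under Beta(0.35s, 0.65s). Normal approximation: (q−m)/√(m(1−m)/s) ≈ z_{0.025} = -1.96, so s ≈ 0.35·0.65·(-1.96)²/(0.3−0.35)² = 349.6.
At s = 349.6: P(θ<0.3) ≈ 0.023. Adjusting to match 0.025 gives s ≈ 336.56.
So α = 0.35·336.56 ≈ 117.80, β = 0.65·336.56 ≈ 218.77.

α ≈ 117.80, β ≈ 218.77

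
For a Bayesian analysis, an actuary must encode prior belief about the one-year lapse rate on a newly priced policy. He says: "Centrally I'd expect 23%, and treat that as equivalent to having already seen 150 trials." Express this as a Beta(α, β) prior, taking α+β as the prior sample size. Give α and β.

α = 34.5, β = 115.5

Under the effective-sample-size interpretation, Beta(α, β) has prior mean α/(α+β) and prior sample size α+β.
So α+β = 150 and α/(α+β) = 0.23, giving α = 0.23·150 = 34.5 and β = 150 − 34.5 = 115.5.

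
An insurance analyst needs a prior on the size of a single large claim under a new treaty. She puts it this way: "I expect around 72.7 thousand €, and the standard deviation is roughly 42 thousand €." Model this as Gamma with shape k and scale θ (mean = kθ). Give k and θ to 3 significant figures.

k ≈ 3, θ ≈ 24.3

For Gamma(k, scale θ): mean = kθ, variance = kθ², so CV = 1/√k.
CV = SD/mean = 42/72.7 = 0.5777, hence k = 1/CV² = 3.
Then θ = mean/k = 72.7/3 = 24.3.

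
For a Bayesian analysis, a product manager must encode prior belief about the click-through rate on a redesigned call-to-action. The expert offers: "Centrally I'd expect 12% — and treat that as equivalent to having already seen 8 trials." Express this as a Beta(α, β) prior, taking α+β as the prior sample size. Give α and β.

α = 0.96, β = 7.04

Under the effective-sample-size interpretation, Beta(α, β) has prior mean α/(α+β) and prior sample size α+β.
So α+β = 8 and α/(α+β) = 0.12, giving α = 0.12·8 = 0.96 and β = 8 − 0.96 = 7.04.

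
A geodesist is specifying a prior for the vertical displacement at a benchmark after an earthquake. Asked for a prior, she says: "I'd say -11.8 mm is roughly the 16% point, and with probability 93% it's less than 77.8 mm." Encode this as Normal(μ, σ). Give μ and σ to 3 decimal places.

The p-quantile of Normal(μ,σ) is μ + z_p·σ, with z_{0.16} = -0.9945 and z_{0.93} = 1.476.
Eliminate σ: μ = (z₂·x₁ − z₁·x₂)/(z₂ − z₁) = (1.476·-11.8 − (-0.9945)·77.8)/2.47 = 24.271.
Then σ = (x₂ − x₁)/(z₂ − z₁) = (77.8 − -11.8)/2.47 = 36.272.

μ = 24.271, σ = 36.272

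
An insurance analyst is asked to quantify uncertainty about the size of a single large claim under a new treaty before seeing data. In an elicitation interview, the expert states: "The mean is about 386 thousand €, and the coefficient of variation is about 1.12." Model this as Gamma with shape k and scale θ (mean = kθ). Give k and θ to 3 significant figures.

For Gamma(k, scale θ): mean = kθ, variance = kθ², so CV = 1/√k.
CV = 1.12, hence k = 1/CV² = 0.797.
Then θ = mean/k = 386/0.797 = 484.

k ≈ 0.797, θ ≈ 484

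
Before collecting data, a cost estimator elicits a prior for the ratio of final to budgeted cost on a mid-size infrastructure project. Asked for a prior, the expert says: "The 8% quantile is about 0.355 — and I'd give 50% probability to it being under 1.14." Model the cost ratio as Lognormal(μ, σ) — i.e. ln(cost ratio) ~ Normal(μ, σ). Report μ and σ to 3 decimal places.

μ ≈ 0.131, σ ≈ 0.830

If T ~ Lognormal(μ,σ) then ln T ~ Normal(μ,σ), so the p-quantile of ln T is μ + z_p·σ.
ln(0.355) = -1.036 and ln(1.14) = 0.131; z_{0.08} = -1.405, z_{0.5} = 0.
σ = (0.131 − -1.036)/(0 − (-1.405)) = 0.830.
μ = -1.036 − (-1.405)·0.830 = 0.131.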